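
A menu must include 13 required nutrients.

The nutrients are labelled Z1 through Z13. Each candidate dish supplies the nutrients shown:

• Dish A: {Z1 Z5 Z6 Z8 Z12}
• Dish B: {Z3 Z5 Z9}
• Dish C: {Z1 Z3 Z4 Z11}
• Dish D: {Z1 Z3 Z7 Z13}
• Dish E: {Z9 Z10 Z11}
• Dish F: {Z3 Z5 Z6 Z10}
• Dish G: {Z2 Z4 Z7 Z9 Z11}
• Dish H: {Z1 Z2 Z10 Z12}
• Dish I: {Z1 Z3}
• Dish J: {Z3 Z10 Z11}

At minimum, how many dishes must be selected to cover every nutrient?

A and D and E and G together: A ∪ D ∪ E ∪ G = {Z1, Z2, Z3, Z4, Z5, Z6, Z7, Z8, Z9, Z10, Z11, Z12, Z13} — every nutrient is covered.
Only D contains Z13, so D is forced; the remaining 9 nutrients need at least 3 more dishes (each remaining dish adds at most 4) — so at least 4 dishes are needed, and 4 is optimal.

4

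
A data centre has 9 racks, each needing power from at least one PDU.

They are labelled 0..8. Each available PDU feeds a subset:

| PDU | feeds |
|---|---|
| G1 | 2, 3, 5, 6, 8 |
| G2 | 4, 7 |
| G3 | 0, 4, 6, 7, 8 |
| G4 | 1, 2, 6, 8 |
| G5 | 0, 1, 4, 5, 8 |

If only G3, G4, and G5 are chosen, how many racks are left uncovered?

1

Union of G3, G4, G5 = {0, 1, 2, 4, 5, 6, 7, 8}.
Not covered: 3 — 1 rack.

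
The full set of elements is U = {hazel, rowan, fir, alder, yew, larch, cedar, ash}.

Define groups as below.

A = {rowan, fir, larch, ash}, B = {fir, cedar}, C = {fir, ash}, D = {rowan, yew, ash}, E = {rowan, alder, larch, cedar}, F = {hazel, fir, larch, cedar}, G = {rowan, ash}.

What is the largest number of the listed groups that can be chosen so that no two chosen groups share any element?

2

D, F are pairwise disjoint (D={rowan,yew,ash}; F={hazel,fir,larch,cedar}).
Every remaining group overlaps one of these, and no 3 of the listed groups are pairwise disjoint, so 2 is the maximum.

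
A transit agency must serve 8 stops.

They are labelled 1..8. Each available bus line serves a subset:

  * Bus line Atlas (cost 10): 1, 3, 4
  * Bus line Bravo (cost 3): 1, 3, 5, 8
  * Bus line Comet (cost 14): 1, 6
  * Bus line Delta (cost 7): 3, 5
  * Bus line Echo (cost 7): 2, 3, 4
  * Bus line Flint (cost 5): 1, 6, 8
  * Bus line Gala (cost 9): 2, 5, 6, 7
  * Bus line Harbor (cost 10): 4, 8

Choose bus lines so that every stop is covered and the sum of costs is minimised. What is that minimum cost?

19

Bravo, Echo, Gala together cover every stop (Bravo ∪ Echo ∪ Gala = {1, 2, 3, 4, 5, 6, 7, 8}); total cost 3 + 7 + 9 = 19.
No covering selection has total cost below 19.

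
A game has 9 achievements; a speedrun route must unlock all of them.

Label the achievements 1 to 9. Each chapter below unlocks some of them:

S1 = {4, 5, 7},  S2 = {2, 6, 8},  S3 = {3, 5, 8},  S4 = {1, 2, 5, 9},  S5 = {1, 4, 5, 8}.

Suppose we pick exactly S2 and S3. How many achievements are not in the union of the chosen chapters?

Union of S2, S3 = {2, 3, 5, 6, 8}.
Not covered: 1, 4, 7, 9 — 4 achievements.

4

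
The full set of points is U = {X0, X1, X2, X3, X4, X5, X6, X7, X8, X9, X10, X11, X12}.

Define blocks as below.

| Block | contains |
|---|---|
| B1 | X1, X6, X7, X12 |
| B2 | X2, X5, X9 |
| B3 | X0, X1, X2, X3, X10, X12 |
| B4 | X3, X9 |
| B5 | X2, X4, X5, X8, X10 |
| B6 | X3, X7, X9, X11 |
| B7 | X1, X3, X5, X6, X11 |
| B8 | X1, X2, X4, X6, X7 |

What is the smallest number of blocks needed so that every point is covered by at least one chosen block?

Take {B1, B3, B5, B6}. Their union is {X0, X1, X2, X3, X4, X5, X6, X7, X8, X9, X10, X11, X12}, which is all 13 points.
Only B3 contains X0, so B3 is forced; the remaining 7 points need at least 3 more blocks (each remaining block adds at most 3) — so at least 4 blocks are needed, and 4 is optimal.

4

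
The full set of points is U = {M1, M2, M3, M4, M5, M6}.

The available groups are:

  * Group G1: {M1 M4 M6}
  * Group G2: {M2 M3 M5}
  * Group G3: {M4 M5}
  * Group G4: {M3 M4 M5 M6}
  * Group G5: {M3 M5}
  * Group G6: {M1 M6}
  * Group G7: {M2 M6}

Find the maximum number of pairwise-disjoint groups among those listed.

2

G1, G2 are pairwise disjoint (G1={M1,M4,M6}; G2={M2,M3,M5}).
Every remaining group overlaps one of these, and no 3 of the listed groups are pairwise disjoint, so 2 is the maximum.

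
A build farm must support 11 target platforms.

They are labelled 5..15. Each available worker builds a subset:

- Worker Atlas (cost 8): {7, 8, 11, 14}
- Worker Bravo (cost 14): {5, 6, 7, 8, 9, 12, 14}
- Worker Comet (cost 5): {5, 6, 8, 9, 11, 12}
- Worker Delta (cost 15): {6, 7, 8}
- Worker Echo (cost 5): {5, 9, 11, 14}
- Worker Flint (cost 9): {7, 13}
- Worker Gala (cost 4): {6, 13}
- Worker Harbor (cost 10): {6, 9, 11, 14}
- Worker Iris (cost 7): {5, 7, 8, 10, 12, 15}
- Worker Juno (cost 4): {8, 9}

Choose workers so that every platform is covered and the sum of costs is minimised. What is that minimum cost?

16

Echo, Gala, Iris together cover every platform (Echo ∪ Gala ∪ Iris = {5, 6, 7, 8, 9, 10, 11, 12, 13, 14, 15}); total cost 5 + 4 + 7 = 16.
The greedy pick Comet, Iris, Gala, Echo costs 21; no covering selection beats 16.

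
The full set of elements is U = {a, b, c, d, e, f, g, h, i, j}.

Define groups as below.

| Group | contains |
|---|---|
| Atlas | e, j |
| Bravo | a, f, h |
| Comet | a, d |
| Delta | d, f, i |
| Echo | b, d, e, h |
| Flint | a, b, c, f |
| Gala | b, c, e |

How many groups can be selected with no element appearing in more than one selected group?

2

Atlas, Bravo are pairwise disjoint (Atlas={e,j}; Bravo={a,f,h}).
Every remaining group overlaps one of these, and no 3 of the listed groups are pairwise disjoint, so 2 is the maximum.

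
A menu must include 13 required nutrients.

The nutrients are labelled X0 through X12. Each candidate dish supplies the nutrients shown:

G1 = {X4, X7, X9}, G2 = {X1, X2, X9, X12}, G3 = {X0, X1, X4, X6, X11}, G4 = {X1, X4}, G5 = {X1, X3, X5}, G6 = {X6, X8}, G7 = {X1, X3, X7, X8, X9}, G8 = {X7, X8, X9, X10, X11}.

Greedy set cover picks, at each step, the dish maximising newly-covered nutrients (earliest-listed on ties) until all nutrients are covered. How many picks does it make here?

5

Greedy: pick G3 (covers 5 new) → pick G7 (covers 4 new) → pick G2 (covers 2 new) → pick G5 (covers 1 new) → pick G8 (covers 1 new). Total picks: 5.
(The true minimum cover uses only 4 dishes, so greedy is not optimal here.)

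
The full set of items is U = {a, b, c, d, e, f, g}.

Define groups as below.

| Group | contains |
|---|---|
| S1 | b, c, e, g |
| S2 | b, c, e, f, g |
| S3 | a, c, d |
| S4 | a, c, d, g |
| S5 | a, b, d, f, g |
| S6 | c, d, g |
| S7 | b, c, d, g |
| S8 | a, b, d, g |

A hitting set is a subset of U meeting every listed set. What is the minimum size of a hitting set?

Take H = {b, c}. Each listed group contains at least one of these, so H is a hitting set of size 2.
No single item lies in every group, so at least 2 are needed and 2 is optimal.

2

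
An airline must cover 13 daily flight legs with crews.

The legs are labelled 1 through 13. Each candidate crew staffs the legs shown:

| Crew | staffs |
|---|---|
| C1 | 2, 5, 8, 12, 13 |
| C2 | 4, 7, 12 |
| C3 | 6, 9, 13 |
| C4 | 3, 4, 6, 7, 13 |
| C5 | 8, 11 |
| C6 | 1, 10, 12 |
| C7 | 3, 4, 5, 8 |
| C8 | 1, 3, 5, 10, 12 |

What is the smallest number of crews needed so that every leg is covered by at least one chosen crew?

5

Take {C1, C3, C4, C5, C6}. Their union is {1, 2, 3, 4, 5, 6, 7, 8, 9, 10, 11, 12, 13}, which is all 13 legs.
No 4 of the 8 crews cover everything (all 70 combinations miss at least one leg), so 5 is optimal.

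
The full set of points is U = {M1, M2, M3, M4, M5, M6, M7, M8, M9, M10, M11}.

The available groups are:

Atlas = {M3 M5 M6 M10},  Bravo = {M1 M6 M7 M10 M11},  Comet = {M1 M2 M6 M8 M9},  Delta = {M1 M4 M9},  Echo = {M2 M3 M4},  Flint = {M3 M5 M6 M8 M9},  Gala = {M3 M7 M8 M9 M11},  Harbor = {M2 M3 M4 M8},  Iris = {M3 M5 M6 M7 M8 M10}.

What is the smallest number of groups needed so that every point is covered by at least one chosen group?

Take {Bravo, Echo, Flint}. Their union is {M1, M2, M3, M4, M5, M6, M7, M8, M9, M10, M11}, which is all 11 points.
No 2 of the 9 groups cover everything (all 36 combinations miss at least one point), so 3 is optimal.

3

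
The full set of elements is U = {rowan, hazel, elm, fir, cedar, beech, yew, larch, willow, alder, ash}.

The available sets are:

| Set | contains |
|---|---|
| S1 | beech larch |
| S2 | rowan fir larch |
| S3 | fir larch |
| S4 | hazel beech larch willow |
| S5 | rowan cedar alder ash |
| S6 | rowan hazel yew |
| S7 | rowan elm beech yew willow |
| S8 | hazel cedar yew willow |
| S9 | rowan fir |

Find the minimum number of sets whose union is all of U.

S4 and S5 and S7 and S9 together: S4 ∪ S5 ∪ S7 ∪ S9 = {rowan, hazel, elm, fir, cedar, beech, yew, larch, willow, alder, ash} — every element is covered.
No 3 of the 9 sets cover everything (all 84 combinations miss at least one element), so 4 is optimal.

4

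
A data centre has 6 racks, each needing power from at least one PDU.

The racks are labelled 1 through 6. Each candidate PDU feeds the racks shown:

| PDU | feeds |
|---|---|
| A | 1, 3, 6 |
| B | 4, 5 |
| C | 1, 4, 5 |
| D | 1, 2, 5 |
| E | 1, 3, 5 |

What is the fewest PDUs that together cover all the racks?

Take {A, B, D}. Their union is {1, 2, 3, 4, 5, 6}, which is all 6 racks.
Only D contains 2, so D is forced; the remaining 3 racks need at least 2 more PDUs (each remaining PDU adds at most 2) — so at least 3 PDUs are needed, and 3 is optimal.

3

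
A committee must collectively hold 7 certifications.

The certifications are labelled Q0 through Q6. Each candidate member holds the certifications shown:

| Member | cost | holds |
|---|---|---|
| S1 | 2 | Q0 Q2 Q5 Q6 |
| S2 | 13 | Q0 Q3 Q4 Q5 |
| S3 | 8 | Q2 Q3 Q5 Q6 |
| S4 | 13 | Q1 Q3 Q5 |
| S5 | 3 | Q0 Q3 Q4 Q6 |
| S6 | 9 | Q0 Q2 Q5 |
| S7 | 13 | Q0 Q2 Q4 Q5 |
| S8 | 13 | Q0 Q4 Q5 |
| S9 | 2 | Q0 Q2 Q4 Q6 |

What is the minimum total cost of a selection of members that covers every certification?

15

S4, S9 together cover every certification (S4 ∪ S9 = {Q0, Q1, Q2, Q3, Q4, Q5, Q6}); total cost 13 + 2 = 15.
The greedy pick S1, S5, S4 costs 18; no covering selection beats 15.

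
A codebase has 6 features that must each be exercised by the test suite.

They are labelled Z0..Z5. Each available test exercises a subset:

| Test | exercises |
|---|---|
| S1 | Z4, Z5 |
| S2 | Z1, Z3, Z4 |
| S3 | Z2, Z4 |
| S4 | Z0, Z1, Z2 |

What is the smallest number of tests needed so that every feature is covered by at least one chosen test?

S1 and S2 and S4 together: S1 ∪ S2 ∪ S4 = {Z0, Z1, Z2, Z3, Z4, Z5} — every feature is covered.
Only S4 contains Z0, so S4 is forced; the remaining 3 features need at least 2 more tests (each remaining test adds at most 2) — so at least 3 tests are needed, and 3 is optimal.

3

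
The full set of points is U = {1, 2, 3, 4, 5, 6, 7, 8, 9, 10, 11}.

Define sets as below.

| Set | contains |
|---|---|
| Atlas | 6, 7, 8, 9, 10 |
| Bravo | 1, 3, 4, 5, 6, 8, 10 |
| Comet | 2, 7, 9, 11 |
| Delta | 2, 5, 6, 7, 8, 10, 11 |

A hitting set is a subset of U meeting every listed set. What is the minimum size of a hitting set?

2

The 2 points {7, 8} hit every set.
The sets Bravo, Comet are pairwise disjoint, so any hitting set needs a separate point for each — at least 2. Hence 2 is optimal.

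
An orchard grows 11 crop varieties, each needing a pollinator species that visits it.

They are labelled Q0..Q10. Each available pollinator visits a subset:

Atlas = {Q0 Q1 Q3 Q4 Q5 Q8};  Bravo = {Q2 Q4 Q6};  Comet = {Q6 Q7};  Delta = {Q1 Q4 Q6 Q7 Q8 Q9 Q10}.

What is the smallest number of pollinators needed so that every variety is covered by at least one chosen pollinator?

Take {Atlas, Bravo, Delta}. Their union is {Q0, Q1, Q2, Q3, Q4, Q5, Q6, Q7, Q8, Q9, Q10}, which is all 11 varieties.
Only Atlas contains Q0, so Atlas is forced; the remaining 5 varieties need at least 2 more pollinators (each remaining pollinator adds at most 4) — so at least 3 pollinators are needed, and 3 is optimal.

3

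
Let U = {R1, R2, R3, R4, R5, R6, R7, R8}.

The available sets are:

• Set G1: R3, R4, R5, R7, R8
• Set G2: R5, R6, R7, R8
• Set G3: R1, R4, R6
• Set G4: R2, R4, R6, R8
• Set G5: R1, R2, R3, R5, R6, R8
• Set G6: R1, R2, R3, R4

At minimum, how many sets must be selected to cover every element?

Take {G1, G5}. Their union is {R1, R2, R3, R4, R5, R6, R7, R8}, which is all 8 elements.
No single set has all 8 elements (the largest, G5, has 6), so 2 is optimal.

2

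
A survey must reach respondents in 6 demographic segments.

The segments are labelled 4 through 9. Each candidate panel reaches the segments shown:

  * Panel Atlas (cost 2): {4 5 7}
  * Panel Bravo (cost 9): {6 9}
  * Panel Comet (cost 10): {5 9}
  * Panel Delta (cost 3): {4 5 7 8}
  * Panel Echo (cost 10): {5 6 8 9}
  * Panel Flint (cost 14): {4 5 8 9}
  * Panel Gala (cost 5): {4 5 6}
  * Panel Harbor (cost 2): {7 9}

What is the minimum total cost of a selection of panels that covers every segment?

Delta, Gala, Harbor together cover every segment (Delta ∪ Gala ∪ Harbor = {4, 5, 6, 7, 8, 9}); total cost 3 + 5 + 2 = 10.
The greedy pick Atlas, Harbor, Delta, Gala costs 12; no covering selection beats 10.

10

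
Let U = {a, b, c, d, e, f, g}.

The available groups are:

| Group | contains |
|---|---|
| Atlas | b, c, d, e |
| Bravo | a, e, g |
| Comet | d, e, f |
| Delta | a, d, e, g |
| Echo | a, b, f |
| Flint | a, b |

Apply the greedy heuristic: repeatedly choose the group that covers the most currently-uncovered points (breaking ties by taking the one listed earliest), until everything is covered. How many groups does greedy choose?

Greedy: pick Atlas (covers 4 new) → pick Bravo (covers 2 new) → pick Comet (covers 1 new). Total picks: 3.

3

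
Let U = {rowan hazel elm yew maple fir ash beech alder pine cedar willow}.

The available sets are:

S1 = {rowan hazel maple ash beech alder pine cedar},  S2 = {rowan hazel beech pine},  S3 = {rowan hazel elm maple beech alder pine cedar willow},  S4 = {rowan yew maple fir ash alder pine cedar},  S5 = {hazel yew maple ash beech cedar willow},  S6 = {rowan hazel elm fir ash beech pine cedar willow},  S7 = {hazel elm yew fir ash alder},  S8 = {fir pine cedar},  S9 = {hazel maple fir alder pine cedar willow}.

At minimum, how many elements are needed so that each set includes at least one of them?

H = {fir, beech} meets every set (each contains at least one member of H), and |H| = 2.
No single element lies in every set, so at least 2 are needed and 2 is optimal.

2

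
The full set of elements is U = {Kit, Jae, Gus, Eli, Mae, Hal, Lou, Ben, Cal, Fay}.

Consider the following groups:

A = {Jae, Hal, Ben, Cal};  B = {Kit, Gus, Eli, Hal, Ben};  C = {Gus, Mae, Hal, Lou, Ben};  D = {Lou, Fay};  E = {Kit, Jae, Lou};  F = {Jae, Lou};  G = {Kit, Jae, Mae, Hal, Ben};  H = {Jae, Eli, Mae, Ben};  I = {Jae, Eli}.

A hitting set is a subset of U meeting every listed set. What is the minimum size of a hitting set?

Take T = {Jae, Hal, Lou}. Each listed group contains at least one of these, so T is a hitting set of size 3.
No choice of 2 elements meets every group, so 3 is the minimum.

3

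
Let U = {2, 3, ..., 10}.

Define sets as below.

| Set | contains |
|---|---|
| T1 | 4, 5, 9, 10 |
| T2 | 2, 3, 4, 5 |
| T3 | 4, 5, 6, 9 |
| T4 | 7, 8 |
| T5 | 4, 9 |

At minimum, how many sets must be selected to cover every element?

4

Take {T1, T2, T3, T4}. Their union is {2, 3, 4, 5, 6, 7, 8, 9, 10}, which is all 9 elements.
Only T2 contains 2, so T2 is forced; the remaining 5 elements need at least 3 more sets (each remaining set adds at most 2) — so at least 4 sets are needed, and 4 is optimal.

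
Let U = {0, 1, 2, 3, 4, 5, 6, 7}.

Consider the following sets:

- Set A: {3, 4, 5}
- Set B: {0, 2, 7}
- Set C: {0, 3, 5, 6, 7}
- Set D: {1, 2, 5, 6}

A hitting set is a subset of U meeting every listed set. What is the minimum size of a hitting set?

2

H = {0, 5} meets every set (each contains at least one member of H), and |H| = 2.
The sets A, B are pairwise disjoint, so any hitting set needs a separate point for each — at least 2. Hence 2 is optimal.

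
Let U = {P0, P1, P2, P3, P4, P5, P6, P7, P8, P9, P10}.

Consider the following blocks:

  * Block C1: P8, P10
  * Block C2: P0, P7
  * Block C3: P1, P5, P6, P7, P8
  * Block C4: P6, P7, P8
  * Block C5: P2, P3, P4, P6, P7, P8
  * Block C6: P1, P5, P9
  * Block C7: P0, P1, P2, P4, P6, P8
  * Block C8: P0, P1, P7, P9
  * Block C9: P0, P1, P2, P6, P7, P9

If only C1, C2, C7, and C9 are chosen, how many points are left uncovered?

2

Union of C1, C2, C7, C9 = {P0, P1, P2, P4, P6, P7, P8, P9, P10}.
Not covered: P3, P5 — 2 points.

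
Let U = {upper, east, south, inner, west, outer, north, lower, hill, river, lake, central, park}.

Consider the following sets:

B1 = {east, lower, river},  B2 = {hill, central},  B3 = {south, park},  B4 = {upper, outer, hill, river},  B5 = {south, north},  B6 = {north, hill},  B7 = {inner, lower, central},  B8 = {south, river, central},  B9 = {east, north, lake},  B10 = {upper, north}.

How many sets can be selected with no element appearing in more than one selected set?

B1, B2, B3, B10 are pairwise disjoint (B1={east,lower,river}; B2={hill,central}; B3={south,park}; B10={upper,north}).
Every remaining set overlaps one of these, and no 5 of the listed sets are pairwise disjoint, so 4 is the maximum.

4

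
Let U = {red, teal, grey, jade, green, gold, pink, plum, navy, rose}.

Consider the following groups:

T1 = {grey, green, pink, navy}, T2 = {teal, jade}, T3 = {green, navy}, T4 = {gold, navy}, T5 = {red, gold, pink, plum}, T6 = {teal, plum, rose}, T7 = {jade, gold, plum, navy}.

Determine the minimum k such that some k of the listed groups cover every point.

4

Take {T1, T5, T6, T7}. Their union is {red, teal, grey, jade, green, gold, pink, plum, navy, rose}, which is all 10 points.
No 3 of the 7 groups cover everything (all 35 combinations miss at least one point), so 4 is optimal.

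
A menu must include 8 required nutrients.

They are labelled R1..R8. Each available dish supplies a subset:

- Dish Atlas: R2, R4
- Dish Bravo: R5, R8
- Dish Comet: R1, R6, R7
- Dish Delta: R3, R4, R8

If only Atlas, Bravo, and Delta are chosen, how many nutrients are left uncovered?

3

Union of Atlas, Bravo, Delta = {R2, R3, R4, R5, R8}.
Not covered: R1, R6, R7 — 3 nutrients.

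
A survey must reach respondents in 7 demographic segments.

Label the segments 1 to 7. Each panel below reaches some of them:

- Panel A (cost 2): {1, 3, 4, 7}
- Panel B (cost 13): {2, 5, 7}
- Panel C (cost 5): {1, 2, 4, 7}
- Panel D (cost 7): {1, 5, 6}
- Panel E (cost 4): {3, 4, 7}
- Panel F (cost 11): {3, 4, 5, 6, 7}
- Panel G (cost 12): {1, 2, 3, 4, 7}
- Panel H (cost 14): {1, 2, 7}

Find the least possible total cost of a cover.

14

A, C, D together cover every segment (A ∪ C ∪ D = {1, 2, 3, 4, 5, 6, 7}); total cost 2 + 5 + 7 = 14.
No covering selection has total cost below 14.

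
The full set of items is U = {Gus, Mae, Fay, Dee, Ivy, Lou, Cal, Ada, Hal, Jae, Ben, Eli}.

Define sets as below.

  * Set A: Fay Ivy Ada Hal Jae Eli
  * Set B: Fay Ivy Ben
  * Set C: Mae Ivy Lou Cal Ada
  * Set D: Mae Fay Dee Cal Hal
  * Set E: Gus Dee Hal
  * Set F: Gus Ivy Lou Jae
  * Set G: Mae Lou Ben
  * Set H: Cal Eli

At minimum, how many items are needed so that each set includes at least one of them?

4

The 4 items {Fay, Lou, Cal, Hal} hit every set.
No choice of 3 items meets every set, so 4 is the minimum.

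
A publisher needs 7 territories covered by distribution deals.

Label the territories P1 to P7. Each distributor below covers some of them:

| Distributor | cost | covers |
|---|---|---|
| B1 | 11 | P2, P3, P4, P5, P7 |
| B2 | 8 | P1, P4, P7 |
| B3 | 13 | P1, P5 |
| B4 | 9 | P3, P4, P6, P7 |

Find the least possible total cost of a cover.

B1, B2, B4 together cover every territory (B1 ∪ B2 ∪ B4 = {P1, P2, P3, P4, P5, P6, P7}); total cost 11 + 8 + 9 = 28.
No covering selection has total cost below 28.

28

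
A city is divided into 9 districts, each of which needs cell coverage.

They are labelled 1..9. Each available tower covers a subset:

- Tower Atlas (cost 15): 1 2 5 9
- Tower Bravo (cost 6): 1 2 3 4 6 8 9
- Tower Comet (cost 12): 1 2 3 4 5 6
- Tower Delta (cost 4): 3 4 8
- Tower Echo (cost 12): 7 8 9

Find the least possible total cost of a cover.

24

Comet, Echo together cover every district (Comet ∪ Echo = {1, 2, 3, 4, 5, 6, 7, 8, 9}); total cost 12 + 12 = 24.
The greedy pick Bravo, Comet, Echo costs 30; no covering selection beats 24.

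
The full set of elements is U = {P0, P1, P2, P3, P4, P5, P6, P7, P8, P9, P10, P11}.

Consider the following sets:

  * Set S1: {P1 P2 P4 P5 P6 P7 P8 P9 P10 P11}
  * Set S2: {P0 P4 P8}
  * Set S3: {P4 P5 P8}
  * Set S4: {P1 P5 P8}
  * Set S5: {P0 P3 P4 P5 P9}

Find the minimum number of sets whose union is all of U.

2

Take {S1, S5}. Their union is {P0, P1, P2, P3, P4, P5, P6, P7, P8, P9, P10, P11}, which is all 12 elements.
No single set has all 12 elements (the largest, S1, has 10), so 2 is optimal.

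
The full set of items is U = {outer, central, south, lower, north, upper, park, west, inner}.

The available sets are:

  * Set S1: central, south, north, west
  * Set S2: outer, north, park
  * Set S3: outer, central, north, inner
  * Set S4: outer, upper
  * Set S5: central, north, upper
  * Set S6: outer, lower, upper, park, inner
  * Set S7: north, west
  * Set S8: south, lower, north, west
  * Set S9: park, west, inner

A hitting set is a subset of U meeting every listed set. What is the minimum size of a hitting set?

H = {outer, north, park} meets every set (each contains at least one member of H), and |H| = 3.
No choice of 2 items meets every set, so 3 is the minimum.

3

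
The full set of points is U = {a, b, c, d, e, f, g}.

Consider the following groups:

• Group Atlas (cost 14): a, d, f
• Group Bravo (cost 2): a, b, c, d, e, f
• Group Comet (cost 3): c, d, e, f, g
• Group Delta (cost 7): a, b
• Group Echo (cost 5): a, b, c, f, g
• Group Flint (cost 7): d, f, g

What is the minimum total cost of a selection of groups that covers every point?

Bravo, Comet together cover every point (Bravo ∪ Comet = {a, b, c, d, e, f, g}); total cost 2 + 3 = 5.
No covering selection has total cost below 5.

5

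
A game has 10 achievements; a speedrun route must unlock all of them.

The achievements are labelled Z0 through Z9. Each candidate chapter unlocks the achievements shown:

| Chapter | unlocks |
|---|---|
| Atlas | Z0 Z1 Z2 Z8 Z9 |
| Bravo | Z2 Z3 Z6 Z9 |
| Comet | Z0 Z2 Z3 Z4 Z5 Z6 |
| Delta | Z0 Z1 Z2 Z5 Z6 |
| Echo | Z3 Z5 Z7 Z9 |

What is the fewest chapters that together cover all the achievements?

Take {Atlas, Comet, Echo}. Their union is {Z0, Z1, Z2, Z3, Z4, Z5, Z6, Z7, Z8, Z9}, which is all 10 achievements.
Only Comet contains Z4, so Comet is forced; the remaining 4 achievements need at least 2 more chapters (each remaining chapter adds at most 3) — so at least 3 chapters are needed, and 3 is optimal.

3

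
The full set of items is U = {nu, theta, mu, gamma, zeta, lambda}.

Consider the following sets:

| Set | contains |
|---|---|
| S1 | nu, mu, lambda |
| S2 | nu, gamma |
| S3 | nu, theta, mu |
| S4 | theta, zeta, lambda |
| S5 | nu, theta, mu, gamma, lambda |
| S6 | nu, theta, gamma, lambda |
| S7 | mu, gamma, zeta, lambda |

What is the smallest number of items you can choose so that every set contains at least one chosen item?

H = {nu, zeta} meets every set (each contains at least one member of H), and |H| = 2.
The sets S2, S4 are pairwise disjoint, so any hitting set needs a separate item for each — at least 2. Hence 2 is optimal.

2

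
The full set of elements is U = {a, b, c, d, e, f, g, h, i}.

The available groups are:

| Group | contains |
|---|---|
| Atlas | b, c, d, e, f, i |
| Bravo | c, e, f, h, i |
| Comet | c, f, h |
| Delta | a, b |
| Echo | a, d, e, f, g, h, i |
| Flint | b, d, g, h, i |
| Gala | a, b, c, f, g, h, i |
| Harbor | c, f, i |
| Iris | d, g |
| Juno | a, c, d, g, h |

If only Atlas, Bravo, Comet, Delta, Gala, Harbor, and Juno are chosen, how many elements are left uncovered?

Union of Atlas, Bravo, Comet, Delta, Gala, Harbor, Juno = {a, b, c, d, e, f, g, h, i} — that's every element, so 0 are uncovered.

0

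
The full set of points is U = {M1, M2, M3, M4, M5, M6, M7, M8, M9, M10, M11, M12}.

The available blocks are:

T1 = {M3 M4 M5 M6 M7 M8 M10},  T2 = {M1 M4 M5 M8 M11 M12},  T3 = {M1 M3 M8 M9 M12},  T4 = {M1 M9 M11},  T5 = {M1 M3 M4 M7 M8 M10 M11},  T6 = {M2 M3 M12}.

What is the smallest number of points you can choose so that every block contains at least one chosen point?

2

Take H = {M3, M11}. Each listed block contains at least one of these, so H is a hitting set of size 2.
The blocks T1, T4 are pairwise disjoint, so any hitting set needs a separate point for each — at least 2. Hence 2 is optimal.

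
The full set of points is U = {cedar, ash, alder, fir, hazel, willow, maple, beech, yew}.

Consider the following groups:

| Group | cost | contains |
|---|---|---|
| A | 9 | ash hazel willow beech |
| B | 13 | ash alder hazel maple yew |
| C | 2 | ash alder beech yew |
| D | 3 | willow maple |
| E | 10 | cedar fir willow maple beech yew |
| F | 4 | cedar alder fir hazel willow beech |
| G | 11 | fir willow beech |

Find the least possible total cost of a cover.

C, D, F together cover every point (C ∪ D ∪ F = {cedar, ash, alder, fir, hazel, willow, maple, beech, yew}); total cost 2 + 3 + 4 = 9.
No covering selection has total cost below 9.

9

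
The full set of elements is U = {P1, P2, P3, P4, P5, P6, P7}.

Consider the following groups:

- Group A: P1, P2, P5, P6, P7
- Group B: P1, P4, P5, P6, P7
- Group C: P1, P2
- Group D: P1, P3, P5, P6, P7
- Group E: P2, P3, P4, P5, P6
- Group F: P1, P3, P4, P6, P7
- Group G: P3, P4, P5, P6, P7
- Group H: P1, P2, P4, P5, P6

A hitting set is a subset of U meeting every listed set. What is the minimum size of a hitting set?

2

T = {P1, P4} meets every group (each contains at least one member of T), and |T| = 2.
The groups C, G are pairwise disjoint, so any hitting set needs a separate element for each — at least 2. Hence 2 is optimal.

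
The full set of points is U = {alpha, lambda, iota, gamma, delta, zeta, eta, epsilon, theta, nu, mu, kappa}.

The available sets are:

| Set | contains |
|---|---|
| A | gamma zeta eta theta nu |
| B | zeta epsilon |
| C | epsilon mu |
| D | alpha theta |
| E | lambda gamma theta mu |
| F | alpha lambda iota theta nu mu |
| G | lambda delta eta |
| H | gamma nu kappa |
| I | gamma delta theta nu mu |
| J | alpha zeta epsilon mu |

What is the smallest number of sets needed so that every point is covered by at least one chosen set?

4

Take {B, F, G, H}. Their union is {alpha, lambda, iota, gamma, delta, zeta, eta, epsilon, theta, nu, mu, kappa}, which is all 12 points.
No 3 of the 10 sets cover everything (all 120 combinations miss at least one point), so 4 is optimal.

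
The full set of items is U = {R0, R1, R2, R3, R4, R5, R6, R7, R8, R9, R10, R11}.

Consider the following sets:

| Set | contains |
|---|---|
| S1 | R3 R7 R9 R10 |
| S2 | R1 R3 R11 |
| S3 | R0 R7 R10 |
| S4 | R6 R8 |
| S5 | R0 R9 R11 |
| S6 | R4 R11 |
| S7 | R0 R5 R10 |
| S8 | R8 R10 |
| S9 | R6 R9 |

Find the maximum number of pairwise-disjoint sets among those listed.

S2, S7, S9 are pairwise disjoint (S2={R1,R3,R11}; S7={R0,R5,R10}; S9={R6,R9}).
Every remaining set overlaps one of these, and no 4 of the listed sets are pairwise disjoint, so 3 is the maximum.

3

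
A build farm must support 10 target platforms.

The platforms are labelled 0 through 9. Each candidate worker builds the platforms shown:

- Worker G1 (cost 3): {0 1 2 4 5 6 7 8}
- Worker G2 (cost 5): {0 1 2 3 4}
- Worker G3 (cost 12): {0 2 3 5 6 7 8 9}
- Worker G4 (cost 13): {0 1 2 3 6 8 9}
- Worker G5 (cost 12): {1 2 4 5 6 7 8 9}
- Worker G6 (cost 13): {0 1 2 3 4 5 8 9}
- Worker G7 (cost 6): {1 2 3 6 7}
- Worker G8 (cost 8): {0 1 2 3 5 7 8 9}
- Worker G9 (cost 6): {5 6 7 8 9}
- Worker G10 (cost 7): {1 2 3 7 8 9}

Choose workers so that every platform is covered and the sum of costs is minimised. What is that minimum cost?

G1, G10 together cover every platform (G1 ∪ G10 = {0, 1, 2, 3, 4, 5, 6, 7, 8, 9}); total cost 3 + 7 = 10.
No covering selection has total cost below 10.

10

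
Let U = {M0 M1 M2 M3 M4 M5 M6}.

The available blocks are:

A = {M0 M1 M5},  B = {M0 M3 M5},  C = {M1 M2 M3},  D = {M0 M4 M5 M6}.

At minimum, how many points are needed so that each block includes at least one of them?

2

The 2 points {M2, M5} hit every block.
The blocks C, D are pairwise disjoint, so any hitting set needs a separate point for each — at least 2. Hence 2 is optimal.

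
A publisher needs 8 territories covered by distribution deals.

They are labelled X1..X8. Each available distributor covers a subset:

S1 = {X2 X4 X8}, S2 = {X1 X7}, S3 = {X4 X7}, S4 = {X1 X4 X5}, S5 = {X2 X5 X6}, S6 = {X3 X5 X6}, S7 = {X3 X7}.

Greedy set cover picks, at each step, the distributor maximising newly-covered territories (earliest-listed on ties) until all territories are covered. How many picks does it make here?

Greedy: pick S1 (covers 3 new) → pick S6 (covers 3 new) → pick S2 (covers 2 new). Total picks: 3.

3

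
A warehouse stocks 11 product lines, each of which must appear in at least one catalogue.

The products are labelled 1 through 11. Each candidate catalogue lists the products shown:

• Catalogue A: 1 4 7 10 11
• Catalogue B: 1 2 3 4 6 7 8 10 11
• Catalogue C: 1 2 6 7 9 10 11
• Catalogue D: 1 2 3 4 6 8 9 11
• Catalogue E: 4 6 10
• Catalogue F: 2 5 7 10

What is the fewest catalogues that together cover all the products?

2

Take {D, F}. Their union is {1, 2, 3, 4, 5, 6, 7, 8, 9, 10, 11}, which is all 11 products.
No single catalogue has all 11 products (the largest, B, has 9), so 2 is optimal.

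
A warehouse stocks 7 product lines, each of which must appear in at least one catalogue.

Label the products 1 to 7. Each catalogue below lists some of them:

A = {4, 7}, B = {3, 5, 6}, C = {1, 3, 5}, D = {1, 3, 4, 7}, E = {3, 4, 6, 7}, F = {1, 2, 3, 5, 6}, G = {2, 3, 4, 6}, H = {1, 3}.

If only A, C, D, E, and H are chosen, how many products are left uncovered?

Union of A, C, D, E, H = {1, 3, 4, 5, 6, 7}.
Not covered: 2 — 1 product.

1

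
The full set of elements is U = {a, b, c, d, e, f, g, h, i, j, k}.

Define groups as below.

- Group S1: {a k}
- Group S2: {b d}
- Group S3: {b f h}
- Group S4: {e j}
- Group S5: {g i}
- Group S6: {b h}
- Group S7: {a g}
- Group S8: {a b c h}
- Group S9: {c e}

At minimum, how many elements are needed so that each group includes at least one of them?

4

The 4 elements {b, e, g, k} hit every group.
The groups S1, S2, S5, S9 are pairwise disjoint, so any hitting set needs a separate element for each — at least 4. Hence 4 is optimal.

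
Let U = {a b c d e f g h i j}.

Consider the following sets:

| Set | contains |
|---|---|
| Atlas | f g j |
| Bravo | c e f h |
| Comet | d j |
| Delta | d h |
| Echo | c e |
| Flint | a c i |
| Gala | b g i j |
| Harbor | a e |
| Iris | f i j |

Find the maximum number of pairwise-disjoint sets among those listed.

3

Delta, Gala, Harbor are pairwise disjoint (Delta={d,h}; Gala={b,g,i,j}; Harbor={a,e}).
Every remaining set overlaps one of these, and no 4 of the listed sets are pairwise disjoint, so 3 is the maximum.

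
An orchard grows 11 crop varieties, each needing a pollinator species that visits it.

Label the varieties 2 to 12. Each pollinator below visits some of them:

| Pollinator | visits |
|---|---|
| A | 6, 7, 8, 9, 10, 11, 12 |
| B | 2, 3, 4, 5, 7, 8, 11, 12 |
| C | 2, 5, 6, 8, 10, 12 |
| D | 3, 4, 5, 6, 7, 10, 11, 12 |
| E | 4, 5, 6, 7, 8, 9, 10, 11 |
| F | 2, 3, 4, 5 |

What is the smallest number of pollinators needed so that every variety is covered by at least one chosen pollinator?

2

A and F together: A ∪ F = {2, 3, 4, 5, 6, 7, 8, 9, 10, 11, 12} — every variety is covered.
No single pollinator has all 11 varieties (the largest, B, has 8), so 2 is optimal.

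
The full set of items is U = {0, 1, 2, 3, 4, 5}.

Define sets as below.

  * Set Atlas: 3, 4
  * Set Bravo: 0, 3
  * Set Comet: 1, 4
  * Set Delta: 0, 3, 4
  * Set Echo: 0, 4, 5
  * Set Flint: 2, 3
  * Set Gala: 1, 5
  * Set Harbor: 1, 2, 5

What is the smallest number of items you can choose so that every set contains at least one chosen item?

Take H = {3, 4, 5}. Each listed set contains at least one of these, so H is a hitting set of size 3.
No choice of 2 items meets every set, so 3 is the minimum.

3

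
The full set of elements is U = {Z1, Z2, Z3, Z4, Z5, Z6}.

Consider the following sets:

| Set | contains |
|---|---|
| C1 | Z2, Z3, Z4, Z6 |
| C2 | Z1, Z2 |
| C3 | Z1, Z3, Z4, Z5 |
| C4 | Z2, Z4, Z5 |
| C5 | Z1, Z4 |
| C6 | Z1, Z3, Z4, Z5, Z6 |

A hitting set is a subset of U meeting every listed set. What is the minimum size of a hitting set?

Take H = {Z2, Z4}. Each listed set contains at least one of these, so H is a hitting set of size 2.
No single element lies in every set, so at least 2 are needed and 2 is optimal.

2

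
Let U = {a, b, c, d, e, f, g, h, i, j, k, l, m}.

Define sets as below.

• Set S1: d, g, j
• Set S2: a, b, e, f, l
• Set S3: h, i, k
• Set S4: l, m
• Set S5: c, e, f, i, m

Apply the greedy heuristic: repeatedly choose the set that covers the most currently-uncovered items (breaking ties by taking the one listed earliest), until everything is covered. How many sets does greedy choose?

Greedy: pick S2 (covers 5 new) → pick S1 (covers 3 new) → pick S3 (covers 3 new) → pick S5 (covers 2 new). Total picks: 4.

4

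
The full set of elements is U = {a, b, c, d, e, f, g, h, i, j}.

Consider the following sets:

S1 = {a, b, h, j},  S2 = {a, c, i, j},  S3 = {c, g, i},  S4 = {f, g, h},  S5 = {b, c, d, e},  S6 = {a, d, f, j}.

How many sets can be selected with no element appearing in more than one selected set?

S4, S5 are pairwise disjoint (S4={f,g,h}; S5={b,c,d,e}).
Every remaining set overlaps one of these, and no 3 of the listed sets are pairwise disjoint, so 2 is the maximum.

2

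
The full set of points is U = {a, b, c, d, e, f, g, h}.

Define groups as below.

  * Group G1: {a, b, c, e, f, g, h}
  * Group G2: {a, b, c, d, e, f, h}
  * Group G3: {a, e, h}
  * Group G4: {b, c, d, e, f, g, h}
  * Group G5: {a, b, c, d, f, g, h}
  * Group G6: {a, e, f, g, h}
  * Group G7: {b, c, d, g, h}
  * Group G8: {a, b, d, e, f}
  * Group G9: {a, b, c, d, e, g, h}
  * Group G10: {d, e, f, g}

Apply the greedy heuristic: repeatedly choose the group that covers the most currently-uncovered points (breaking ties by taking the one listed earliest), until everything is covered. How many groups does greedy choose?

Greedy: pick G1 (covers 7 new) → pick G2 (covers 1 new). Total picks: 2.

2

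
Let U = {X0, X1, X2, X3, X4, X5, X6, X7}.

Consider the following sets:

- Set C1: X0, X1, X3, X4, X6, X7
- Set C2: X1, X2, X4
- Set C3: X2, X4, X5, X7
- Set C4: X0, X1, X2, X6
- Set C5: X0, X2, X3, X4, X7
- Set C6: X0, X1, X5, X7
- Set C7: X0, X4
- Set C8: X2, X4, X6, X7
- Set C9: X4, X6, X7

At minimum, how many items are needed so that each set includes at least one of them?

Take H = {X0, X4}. Each listed set contains at least one of these, so H is a hitting set of size 2.
No single item lies in every set, so at least 2 are needed and 2 is optimal.

2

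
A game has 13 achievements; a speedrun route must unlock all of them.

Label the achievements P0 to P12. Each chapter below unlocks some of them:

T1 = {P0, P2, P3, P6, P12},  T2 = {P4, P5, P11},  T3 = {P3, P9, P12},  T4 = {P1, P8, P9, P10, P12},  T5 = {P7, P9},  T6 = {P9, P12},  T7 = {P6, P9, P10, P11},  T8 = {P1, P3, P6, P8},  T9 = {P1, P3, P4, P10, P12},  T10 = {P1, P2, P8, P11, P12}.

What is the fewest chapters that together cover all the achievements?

4

Take {T1, T2, T4, T5}. Their union is {P0, P1, P2, P3, P4, P5, P6, P7, P8, P9, P10, P11, P12}, which is all 13 achievements.
Only T5 contains P7, so T5 is forced; the remaining 11 achievements need at least 3 more chapters (each remaining chapter adds at most 5) — so at least 4 chapters are needed, and 4 is optimal.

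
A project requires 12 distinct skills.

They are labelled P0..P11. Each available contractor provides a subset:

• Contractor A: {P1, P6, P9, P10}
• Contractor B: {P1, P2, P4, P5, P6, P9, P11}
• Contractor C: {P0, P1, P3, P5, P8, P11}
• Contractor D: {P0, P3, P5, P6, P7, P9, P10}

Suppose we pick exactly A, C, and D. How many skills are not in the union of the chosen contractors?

2

Union of A, C, D = {P0, P1, P3, P5, P6, P7, P8, P9, P10, P11}.
Not covered: P2, P4 — 2 skills.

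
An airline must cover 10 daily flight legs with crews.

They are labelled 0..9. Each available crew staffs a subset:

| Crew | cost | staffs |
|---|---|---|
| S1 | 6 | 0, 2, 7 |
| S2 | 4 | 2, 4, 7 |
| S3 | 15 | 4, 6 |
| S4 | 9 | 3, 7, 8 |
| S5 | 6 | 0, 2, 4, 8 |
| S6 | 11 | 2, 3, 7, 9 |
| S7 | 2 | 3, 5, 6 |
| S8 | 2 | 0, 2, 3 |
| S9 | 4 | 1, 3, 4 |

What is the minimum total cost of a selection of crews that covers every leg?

S5, S6, S7, S9 together cover every leg (S5 ∪ S6 ∪ S7 ∪ S9 = {0, 1, 2, 3, 4, 5, 6, 7, 8, 9}); total cost 6 + 11 + 2 + 4 = 23.
The greedy pick S7, S8, S2, S9, S5, S6 costs 29; no covering selection beats 23.

23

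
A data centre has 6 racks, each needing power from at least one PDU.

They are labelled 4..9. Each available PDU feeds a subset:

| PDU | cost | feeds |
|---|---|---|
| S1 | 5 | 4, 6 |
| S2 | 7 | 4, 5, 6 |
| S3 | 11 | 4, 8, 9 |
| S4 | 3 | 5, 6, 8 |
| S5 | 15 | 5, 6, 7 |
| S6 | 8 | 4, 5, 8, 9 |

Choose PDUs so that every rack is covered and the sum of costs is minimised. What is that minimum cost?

S5, S6 together cover every rack (S5 ∪ S6 = {4, 5, 6, 7, 8, 9}); total cost 15 + 8 = 23.
The greedy pick S4, S6, S5 costs 26; no covering selection beats 23.

23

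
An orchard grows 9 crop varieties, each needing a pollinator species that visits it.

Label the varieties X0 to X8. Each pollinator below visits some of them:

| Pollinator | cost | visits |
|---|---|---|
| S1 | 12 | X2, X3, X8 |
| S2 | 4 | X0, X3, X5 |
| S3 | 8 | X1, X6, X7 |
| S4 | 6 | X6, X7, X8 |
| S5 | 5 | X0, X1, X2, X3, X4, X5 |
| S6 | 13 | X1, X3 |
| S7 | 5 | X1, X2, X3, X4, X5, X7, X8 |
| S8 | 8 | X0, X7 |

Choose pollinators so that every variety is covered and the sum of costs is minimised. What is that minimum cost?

11

S4, S5 together cover every variety (S4 ∪ S5 = {X0, X1, X2, X3, X4, X5, X6, X7, X8}); total cost 6 + 5 = 11.
The greedy pick S7, S2, S4 costs 15; no covering selection beats 11.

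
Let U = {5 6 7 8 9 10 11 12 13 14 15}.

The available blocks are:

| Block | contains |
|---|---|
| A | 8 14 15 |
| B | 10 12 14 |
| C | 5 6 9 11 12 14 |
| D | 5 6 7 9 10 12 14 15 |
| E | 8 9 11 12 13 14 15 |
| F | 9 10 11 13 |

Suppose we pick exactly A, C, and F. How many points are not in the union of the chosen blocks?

Union of A, C, F = {5, 6, 8, 9, 10, 11, 12, 13, 14, 15}.
Not covered: 7 — 1 point.

1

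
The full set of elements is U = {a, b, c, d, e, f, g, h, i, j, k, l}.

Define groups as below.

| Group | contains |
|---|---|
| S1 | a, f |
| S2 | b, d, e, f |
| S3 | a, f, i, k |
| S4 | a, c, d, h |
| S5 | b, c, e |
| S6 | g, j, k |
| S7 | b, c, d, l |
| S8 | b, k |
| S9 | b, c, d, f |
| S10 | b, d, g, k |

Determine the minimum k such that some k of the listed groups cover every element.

S3, S4, S5, S6, and S7 cover everything between them: the union {a, b, c, d, e, f, g, h, i, j, k, l} is all of U.
No 4 of the 10 groups cover everything (all 210 combinations miss at least one element), so 5 is optimal.

5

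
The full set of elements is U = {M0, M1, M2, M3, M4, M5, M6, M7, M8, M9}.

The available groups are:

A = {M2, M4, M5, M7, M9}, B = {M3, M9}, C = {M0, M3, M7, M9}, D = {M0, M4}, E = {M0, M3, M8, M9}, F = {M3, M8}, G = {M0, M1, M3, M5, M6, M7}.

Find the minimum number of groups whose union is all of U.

A, E, and G cover everything between them: the union {M0, M1, M2, M3, M4, M5, M6, M7, M8, M9} is all of U.
Only G contains M1, so G is forced; the remaining 4 elements need at least 2 more groups (each remaining group adds at most 3) — so at least 3 groups are needed, and 3 is optimal.

3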